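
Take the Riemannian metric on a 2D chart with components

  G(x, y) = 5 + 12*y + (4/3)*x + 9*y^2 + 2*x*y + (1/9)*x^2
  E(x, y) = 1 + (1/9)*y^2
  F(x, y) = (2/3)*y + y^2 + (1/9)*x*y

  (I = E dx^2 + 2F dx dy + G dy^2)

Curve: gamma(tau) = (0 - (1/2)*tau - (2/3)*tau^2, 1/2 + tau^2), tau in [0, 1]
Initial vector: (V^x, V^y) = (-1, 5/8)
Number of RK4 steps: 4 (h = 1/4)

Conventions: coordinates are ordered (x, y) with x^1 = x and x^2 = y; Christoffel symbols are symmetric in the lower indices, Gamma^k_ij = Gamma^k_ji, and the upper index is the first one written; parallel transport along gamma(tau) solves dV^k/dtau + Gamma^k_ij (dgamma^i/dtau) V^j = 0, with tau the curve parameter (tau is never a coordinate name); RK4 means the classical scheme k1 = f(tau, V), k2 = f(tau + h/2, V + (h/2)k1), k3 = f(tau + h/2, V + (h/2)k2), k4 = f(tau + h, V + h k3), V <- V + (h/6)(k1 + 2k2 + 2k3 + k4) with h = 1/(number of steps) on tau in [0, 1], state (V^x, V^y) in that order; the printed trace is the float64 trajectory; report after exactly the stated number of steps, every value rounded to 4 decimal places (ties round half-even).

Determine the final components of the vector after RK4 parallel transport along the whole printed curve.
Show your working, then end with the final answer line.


gamma'(tau) = (-1/2 - (4/3)*tau, 2*tau); f(tau, V)^k = -Gamma^k_ij(gamma(tau)) gamma'^i(tau) V^j; h = 1/4; intermediate values shown to 6 dp
curve data and Christoffel symbols at the stage parameters:
  tau = 0.000000: gamma = (0.000000, 0.500000), gamma' = (-0.500000, 0.000000); Gamma_xxx = 0.000000, Gamma_xxy = 0.004184, Gamma_xyy = 0.037657, Gamma_yxx = 0.000000, Gamma_yxy = 0.087866, Gamma_yyy = 0.790795
  tau = 0.125000: gamma = (-0.072917, 0.515625), gamma' = (-0.666667, 0.250000); Gamma_xxx = 0.000000, Gamma_xxy = 0.004263, Gamma_xyy = 0.038371, Gamma_yxx = 0.000000, Gamma_yxy = 0.087378, Gamma_yyy = 0.786403
  tau = 0.250000: gamma = (-0.166667, 0.562500), gamma' = (-0.833333, 0.500000); Gamma_xxx = 0.000000, Gamma_xxy = 0.004393, Gamma_xyy = 0.039540, Gamma_yxx = 0.000000, Gamma_yxy = 0.085100, Gamma_yyy = 0.765900
  tau = 0.375000: gamma = (-0.281250, 0.640625), gamma' = (-1.000000, 0.750000); Gamma_xxx = 0.000000, Gamma_xxy = 0.004534, Gamma_xyy = 0.040804, Gamma_yxx = 0.000000, Gamma_yxy = 0.081276, Gamma_yyy = 0.731482
  tau = 0.500000: gamma = (-0.416667, 0.750000), gamma' = (-1.166667, 1.000000); Gamma_xxx = 0.000000, Gamma_xxy = 0.004639, Gamma_xyy = 0.041751, Gamma_yxx = 0.000000, Gamma_yxy = 0.076285, Gamma_yyy = 0.686568
  tau = 0.625000: gamma = (-0.572917, 0.890625), gamma' = (-1.333333, 1.250000); Gamma_xxx = 0.000000, Gamma_xxy = 0.004675, Gamma_xyy = 0.042077, Gamma_yxx = 0.000000, Gamma_yxy = 0.070566, Gamma_yyy = 0.635090
  tau = 0.750000: gamma = (-0.750000, 1.062500), gamma' = (-1.500000, 1.500000); Gamma_xxx = 0.000000, Gamma_xxy = 0.004629, Gamma_xyy = 0.041660, Gamma_yxx = 0.000000, Gamma_yxy = 0.064531, Gamma_yyy = 0.580783
  tau = 0.875000: gamma = (-0.947917, 1.265625), gamma' = (-1.666667, 1.750000); Gamma_xxx = 0.000000, Gamma_xxy = 0.004505, Gamma_xyy = 0.040541, Gamma_yxx = 0.000000, Gamma_yxy = 0.058522, Gamma_yyy = 0.526701
  tau = 1.000000: gamma = (-1.166667, 1.500000), gamma' = (-1.833333, 2.000000); Gamma_xxx = 0.000000, Gamma_xxy = 0.004318, Gamma_xyy = 0.038864, Gamma_yxx = 0.000000, Gamma_yxy = 0.052779, Gamma_yyy = 0.475010
step 0: V^x = -1.0000, V^y = 0.6250
step 1: k1 = (0.001308, 0.027458), k2 = (-0.003176, -0.065102), k3 = (-0.003098, -0.063489), k4 = (-0.007614, -0.147485); V <- V + (h/6)(k1 + 2k2 + 2k3 + k4): V^x = -1.0008, V^y = 0.6093
step 2: k1 = (-0.007616, -0.147533), k2 = (-0.011996, -0.215059), k3 = (-0.011775, -0.211081), k4 = (-0.015567, -0.255985); V <- V + (h/6)(k1 + 2k2 + 2k3 + k4): V^x = -1.0037, V^y = 0.5570
step 3: k1 = (-0.015583, -0.256251), k2 = (-0.018460, -0.278623), k3 = (-0.018328, -0.276634), k4 = (-0.020094, -0.280139); V <- V + (h/6)(k1 + 2k2 + 2k3 + k4): V^x = -1.0083, V^y = 0.4883
step 4: k1 = (-0.020124, -0.280558), k2 = (-0.020787, -0.270058), k3 = (-0.020869, -0.271132), k4 = (-0.020607, -0.251859); V <- V + (h/6)(k1 + 2k2 + 2k3 + k4): V^x = -1.0135, V^y = 0.4211

Answer: V^x = -1.0135, V^y = 0.4211


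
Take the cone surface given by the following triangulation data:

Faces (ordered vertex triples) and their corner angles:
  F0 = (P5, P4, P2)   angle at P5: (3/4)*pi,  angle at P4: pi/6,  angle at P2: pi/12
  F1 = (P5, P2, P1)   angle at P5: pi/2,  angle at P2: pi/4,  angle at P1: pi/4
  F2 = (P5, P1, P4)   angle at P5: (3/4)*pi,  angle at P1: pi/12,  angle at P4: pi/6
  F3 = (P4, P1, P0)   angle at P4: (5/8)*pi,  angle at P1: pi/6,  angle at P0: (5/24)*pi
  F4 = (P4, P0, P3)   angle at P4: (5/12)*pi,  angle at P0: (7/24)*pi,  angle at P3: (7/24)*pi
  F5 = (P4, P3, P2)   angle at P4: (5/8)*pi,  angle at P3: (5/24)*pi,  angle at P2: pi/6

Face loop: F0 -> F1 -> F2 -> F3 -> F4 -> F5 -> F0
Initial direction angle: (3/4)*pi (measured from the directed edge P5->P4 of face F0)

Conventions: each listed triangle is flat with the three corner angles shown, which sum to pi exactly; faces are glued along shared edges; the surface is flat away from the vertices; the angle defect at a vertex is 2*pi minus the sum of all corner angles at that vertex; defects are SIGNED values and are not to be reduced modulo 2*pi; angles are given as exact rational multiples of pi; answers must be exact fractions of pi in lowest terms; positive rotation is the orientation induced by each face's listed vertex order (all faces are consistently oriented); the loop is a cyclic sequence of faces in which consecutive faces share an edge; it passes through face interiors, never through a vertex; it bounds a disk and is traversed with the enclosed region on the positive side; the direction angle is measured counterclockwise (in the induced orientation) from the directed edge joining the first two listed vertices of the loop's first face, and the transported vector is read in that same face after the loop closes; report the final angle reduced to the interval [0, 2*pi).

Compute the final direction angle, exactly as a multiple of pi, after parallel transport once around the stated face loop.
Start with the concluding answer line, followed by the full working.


Answer: final direction angle = (3/4)*pi

enclosed vertex P4: corner angles sum to 2*pi, defect = 2*pi - 2*pi = 0
enclosed vertex P5: corner angles sum to 2*pi, defect = 2*pi - 2*pi = 0
adding the enclosed defects to the starting angle (mod 2*pi, induced orientation) gives the holonomy
final angle = (3/4)*pi + 0 = (3/4)*pi (mod 2*pi)


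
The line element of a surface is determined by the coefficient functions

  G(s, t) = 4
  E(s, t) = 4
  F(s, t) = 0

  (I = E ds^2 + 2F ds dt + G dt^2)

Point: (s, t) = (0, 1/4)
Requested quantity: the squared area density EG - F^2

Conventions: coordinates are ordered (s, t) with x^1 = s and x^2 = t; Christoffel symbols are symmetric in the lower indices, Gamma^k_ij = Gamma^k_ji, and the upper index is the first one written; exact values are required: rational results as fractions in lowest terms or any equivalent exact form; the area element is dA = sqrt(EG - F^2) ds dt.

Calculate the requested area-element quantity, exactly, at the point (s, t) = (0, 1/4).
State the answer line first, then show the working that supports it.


Answer: EG - F^2 = 16

E = 4, F = 0, G = 4; EG - F^2 = 16


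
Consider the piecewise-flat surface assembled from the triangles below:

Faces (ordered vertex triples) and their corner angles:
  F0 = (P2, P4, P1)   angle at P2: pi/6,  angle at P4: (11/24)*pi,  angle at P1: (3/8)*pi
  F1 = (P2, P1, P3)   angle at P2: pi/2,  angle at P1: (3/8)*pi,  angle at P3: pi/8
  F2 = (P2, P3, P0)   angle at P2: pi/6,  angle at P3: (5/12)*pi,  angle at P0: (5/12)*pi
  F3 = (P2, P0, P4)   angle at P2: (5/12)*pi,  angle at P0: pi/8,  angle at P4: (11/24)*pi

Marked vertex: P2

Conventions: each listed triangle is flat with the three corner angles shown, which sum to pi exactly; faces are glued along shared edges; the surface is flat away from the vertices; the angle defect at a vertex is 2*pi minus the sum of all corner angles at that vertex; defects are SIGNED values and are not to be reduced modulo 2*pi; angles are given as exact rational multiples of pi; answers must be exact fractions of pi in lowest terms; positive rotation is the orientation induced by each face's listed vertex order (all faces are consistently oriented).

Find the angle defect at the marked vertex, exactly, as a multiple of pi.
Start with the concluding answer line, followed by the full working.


Answer: defect(P2) = (3/4)*pi

Sum of corner angles at P2: (5/4)*pi
defect = 2*pi - (5/4)*pi


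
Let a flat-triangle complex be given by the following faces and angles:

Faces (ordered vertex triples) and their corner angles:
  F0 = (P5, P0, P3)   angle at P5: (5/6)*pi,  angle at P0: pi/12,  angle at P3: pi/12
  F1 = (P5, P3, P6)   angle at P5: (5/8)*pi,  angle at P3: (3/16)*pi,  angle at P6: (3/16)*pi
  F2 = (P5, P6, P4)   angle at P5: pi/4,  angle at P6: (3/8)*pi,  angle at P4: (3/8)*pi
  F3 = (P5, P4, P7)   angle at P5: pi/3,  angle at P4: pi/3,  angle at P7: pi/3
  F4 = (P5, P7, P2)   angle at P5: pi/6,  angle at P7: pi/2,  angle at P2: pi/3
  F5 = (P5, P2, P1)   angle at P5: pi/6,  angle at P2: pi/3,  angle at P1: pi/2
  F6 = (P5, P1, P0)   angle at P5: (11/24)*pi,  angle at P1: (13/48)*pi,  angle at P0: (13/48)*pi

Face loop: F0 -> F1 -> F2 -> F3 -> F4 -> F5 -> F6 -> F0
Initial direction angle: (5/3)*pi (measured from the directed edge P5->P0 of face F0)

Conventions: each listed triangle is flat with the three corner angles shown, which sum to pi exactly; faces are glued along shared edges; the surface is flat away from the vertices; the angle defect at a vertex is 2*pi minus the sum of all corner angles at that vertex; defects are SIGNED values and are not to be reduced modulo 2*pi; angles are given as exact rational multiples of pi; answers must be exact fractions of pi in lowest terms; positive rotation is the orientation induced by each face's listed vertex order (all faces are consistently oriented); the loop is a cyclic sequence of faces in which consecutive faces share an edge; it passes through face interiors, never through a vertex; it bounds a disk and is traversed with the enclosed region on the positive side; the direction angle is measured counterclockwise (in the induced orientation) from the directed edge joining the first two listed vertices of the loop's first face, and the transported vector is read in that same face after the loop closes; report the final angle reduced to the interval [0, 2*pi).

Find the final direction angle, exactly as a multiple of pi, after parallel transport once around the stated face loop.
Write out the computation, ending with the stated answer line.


enclosed vertex P5: corner angles sum to (17/6)*pi, defect = 2*pi - (17/6)*pi = (-5/6)*pi
final direction = starting direction + enclosed defect total, reduced mod 2*pi (induced orientation)
final angle = (5/3)*pi - (5/6)*pi = (5/6)*pi (mod 2*pi)

Answer: final direction angle = (5/6)*pi


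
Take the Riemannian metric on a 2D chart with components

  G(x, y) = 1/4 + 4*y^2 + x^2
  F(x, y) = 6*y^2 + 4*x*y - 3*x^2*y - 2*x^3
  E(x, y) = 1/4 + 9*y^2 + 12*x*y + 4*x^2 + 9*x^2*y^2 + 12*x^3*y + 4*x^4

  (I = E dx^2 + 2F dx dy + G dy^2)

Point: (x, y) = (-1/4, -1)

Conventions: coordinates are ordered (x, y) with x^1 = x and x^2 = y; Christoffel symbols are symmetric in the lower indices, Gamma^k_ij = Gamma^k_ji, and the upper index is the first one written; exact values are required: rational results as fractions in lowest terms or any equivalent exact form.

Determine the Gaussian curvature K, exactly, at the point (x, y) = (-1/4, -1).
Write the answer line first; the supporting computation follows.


Answer: K = -175744/189225

E = 849/64, F = 231/32, G = 69/16, EG - F^2 = 1305/256 at the point
E_x = -21, E_y = -357/16, F_x = -47/8, F_y = -211/16, G_x = -1/2, G_y = -8
E_yy = 153/8, F_xy = 11/2, G_xx = 2
Brioschi: K = (det M1 - det M2) / (EG - F^2)^2 with the standard first/second-derivative matrices M1, M2.
M1 = [[-E_yy/2 + F_xy - G_xx/2, E_x/2, F_x - E_y/2], [F_y - G_x/2, E, F], [G_y/2, F, G]] = [[-81/16, -21/2, 169/32], [-207/16, 849/64, 231/32], [-4, 231/32, 69/16]]; det M1 = -8543253/16384
M2 = [[0, E_y/2, G_x/2], [E_y/2, E, F], [G_x/2, F, G]] = [[0, -357/32, -1/4], [-357/32, 849/64, 231/32], [-1/4, 231/32, 69/16]]; det M2 = -8147829/16384
det M1 - det M2 = -12357/512; K = -12357/512 / (1305/256)^2 = -175744/189225


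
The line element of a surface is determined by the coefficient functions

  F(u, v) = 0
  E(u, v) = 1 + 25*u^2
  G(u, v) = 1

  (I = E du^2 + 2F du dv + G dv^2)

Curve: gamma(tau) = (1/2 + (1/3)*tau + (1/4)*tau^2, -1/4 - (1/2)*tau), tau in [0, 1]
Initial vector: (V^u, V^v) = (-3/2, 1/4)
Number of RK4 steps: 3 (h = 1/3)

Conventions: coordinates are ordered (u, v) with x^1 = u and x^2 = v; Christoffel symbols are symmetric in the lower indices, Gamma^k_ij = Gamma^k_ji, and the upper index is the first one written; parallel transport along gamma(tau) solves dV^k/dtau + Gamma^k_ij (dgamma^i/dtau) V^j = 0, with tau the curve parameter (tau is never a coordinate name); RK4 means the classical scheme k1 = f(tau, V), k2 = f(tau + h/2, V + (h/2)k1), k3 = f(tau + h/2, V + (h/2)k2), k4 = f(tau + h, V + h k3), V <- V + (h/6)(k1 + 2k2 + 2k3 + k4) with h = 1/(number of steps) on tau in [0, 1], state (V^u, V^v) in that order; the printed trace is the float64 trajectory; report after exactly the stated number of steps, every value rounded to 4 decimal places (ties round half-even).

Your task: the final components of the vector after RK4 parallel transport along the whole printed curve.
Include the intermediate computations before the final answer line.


gamma'(tau) = (1/3 + (1/2)*tau, -1/2); f(tau, V)^k = -Gamma^k_ij(gamma(tau)) gamma'^i(tau) V^j; h = 1/3; intermediate values shown to 6 dp
curve data and Christoffel symbols at the stage parameters:
  tau = 0.000000: gamma = (0.500000, -0.250000), gamma' = (0.333333, -0.500000); Gamma_uuu = 1.724138, Gamma_uuv = 0.000000, Gamma_uvv = 0.000000, Gamma_vuu = 0.000000, Gamma_vuv = 0.000000, Gamma_vvv = 0.000000
  tau = 0.166667: gamma = (0.562500, -0.333333), gamma' = (0.416667, -0.500000); Gamma_uuu = 1.578255, Gamma_uuv = 0.000000, Gamma_uvv = 0.000000, Gamma_vuu = 0.000000, Gamma_vuv = 0.000000, Gamma_vvv = 0.000000
  tau = 0.333333: gamma = (0.638889, -0.416667), gamma' = (0.500000, -0.500000); Gamma_uuu = 1.425522, Gamma_uuv = 0.000000, Gamma_uvv = 0.000000, Gamma_vuu = 0.000000, Gamma_vuv = 0.000000, Gamma_vvv = 0.000000
  tau = 0.500000: gamma = (0.729167, -0.500000), gamma' = (0.583333, -0.500000); Gamma_uuu = 1.275471, Gamma_uuv = 0.000000, Gamma_uvv = 0.000000, Gamma_vuu = 0.000000, Gamma_vuv = 0.000000, Gamma_vvv = 0.000000
  tau = 0.666667: gamma = (0.833333, -0.583333), gamma' = (0.666667, -0.500000); Gamma_uuu = 1.134644, Gamma_uuv = 0.000000, Gamma_uvv = 0.000000, Gamma_vuu = 0.000000, Gamma_vuv = 0.000000, Gamma_vvv = 0.000000
  tau = 0.833333: gamma = (0.951389, -0.666667), gamma' = (0.750000, -0.500000); Gamma_uuu = 1.006611, Gamma_uuv = 0.000000, Gamma_uvv = 0.000000, Gamma_vuu = 0.000000, Gamma_vuv = 0.000000, Gamma_vvv = 0.000000
  tau = 1.000000: gamma = (1.083333, -0.750000), gamma' = (0.833333, -0.500000); Gamma_uuu = 0.892653, Gamma_uuv = 0.000000, Gamma_uvv = 0.000000, Gamma_vuu = 0.000000, Gamma_vuv = 0.000000, Gamma_vvv = 0.000000
step 0: V^u = -1.5000, V^v = 0.2500
step 1: k1 = (0.862069, 0.000000), k2 = (0.891926, 0.000000), k3 = (0.888653, 0.000000), k4 = (0.858009, 0.000000); V <- V + (h/6)(k1 + 2k2 + 2k3 + k4): V^u = -1.2066, V^v = 0.2500
step 2: k1 = (0.860016, 0.000000), k2 = (0.791094, 0.000000), k3 = (0.799640, 0.000000), k4 = (0.711083, 0.000000); V <- V + (h/6)(k1 + 2k2 + 2k3 + k4): V^u = -0.9426, V^v = 0.2500
step 3: k1 = (0.712985, 0.000000), k2 = (0.621886, 0.000000), k3 = (0.633349, 0.000000), k4 = (0.544109, 0.000000); V <- V + (h/6)(k1 + 2k2 + 2k3 + k4): V^u = -0.7333, V^v = 0.2500

Answer: V^u = -0.7333, V^v = 0.2500


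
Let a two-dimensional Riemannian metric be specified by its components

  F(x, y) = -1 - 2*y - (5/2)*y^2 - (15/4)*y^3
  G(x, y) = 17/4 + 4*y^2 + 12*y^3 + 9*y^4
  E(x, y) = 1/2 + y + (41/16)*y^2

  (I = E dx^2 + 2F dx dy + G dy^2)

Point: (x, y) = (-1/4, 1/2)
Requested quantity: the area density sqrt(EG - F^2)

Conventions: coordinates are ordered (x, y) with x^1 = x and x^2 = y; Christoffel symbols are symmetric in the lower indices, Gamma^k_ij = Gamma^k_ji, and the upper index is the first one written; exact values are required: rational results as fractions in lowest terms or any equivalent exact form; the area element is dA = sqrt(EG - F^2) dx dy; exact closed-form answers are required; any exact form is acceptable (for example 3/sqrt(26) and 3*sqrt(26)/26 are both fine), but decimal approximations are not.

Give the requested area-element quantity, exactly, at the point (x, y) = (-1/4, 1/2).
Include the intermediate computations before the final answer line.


E = 105/64, F = -99/32, G = 117/16; EG - F^2 = 621/256

Answer: sqrt(EG - F^2) = 3*sqrt(69)/16


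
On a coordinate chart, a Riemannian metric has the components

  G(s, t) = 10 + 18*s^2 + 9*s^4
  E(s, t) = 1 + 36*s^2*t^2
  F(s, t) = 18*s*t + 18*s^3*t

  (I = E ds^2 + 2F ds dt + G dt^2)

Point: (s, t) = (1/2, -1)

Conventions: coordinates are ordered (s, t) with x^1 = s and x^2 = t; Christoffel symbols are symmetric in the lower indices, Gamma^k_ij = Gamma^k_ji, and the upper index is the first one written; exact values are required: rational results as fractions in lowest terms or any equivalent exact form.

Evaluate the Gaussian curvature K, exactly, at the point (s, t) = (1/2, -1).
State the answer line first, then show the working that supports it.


Answer: K = -2304/148225

E = 10, F = -45/4, G = 241/16, EG - F^2 = 385/16 at the point
E_s = 36, E_t = -18, F_s = -63/2, F_t = 45/4, G_s = 45/2, G_t = 0
E_tt = 18, F_st = 63/2, G_ss = 63
Compute both Brioschi determinants and normalise by (EG - F^2)^2.
M1 = [[-E_tt/2 + F_st - G_ss/2, E_s/2, F_s - E_t/2], [F_t - G_s/2, E, F], [G_t/2, F, G]] = [[-9, 18, -45/2], [0, 10, -45/4], [0, -45/4, 241/16]]; det M1 = -3465/16
M2 = [[0, E_t/2, G_s/2], [E_t/2, E, F], [G_s/2, F, G]] = [[0, -9, 45/4], [-9, 10, -45/4], [45/4, -45/4, 241/16]]; det M2 = -3321/16
det M1 - det M2 = -9; K = -9 / (385/16)^2 = -2304/148225


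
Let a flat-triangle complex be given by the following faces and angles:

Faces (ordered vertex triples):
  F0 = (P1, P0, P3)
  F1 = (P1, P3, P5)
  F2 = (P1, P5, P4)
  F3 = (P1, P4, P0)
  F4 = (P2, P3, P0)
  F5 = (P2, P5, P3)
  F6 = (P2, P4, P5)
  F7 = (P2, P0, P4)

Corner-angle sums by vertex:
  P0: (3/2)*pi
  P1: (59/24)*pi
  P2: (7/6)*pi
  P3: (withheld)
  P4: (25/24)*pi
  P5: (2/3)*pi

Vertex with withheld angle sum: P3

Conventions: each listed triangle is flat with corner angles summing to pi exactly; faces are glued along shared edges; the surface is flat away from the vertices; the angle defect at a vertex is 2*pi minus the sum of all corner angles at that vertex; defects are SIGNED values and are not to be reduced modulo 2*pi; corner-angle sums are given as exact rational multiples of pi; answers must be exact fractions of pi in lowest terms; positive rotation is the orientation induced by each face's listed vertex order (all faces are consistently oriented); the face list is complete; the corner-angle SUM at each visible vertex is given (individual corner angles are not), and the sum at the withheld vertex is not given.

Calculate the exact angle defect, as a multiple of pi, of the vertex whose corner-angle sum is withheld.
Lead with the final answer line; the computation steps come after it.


Answer: defect(P3) = (5/6)*pi

V = 6, E = 12, F = 8; chi = V - E + F = 2
Gauss-Bonnet: total defect = 2*pi*chi = 4*pi; visible defects sum to (19/6)*pi


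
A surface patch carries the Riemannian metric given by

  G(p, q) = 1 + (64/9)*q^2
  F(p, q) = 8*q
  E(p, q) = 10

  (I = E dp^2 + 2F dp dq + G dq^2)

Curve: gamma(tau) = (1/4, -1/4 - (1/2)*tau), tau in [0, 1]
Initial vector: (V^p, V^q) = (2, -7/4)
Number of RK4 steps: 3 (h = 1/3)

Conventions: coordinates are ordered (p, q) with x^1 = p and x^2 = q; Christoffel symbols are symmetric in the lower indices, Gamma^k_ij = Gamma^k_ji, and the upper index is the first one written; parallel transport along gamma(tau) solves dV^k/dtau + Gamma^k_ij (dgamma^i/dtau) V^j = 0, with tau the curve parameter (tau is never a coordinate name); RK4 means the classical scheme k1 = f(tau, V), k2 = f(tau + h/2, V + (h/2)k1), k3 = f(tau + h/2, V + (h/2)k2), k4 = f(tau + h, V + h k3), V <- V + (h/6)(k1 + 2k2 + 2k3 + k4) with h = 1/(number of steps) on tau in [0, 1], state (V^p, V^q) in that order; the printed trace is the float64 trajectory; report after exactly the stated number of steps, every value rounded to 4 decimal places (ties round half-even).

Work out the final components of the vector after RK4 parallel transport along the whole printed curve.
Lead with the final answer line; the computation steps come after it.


Answer: V^p = 1.4431, V^q = -1.5115

gamma'(tau) = (0, -1/2); f(tau, V)^k = -Gamma^k_ij(gamma(tau)) gamma'^i(tau) V^j; h = 1/3; intermediate values shown to 6 dp
curve data and Christoffel symbols at the stage parameters:
  tau = 0.000000: gamma = (0.250000, -0.250000), gamma' = (0.000000, -0.500000); Gamma_ppp = 0.000000, Gamma_ppq = 0.000000, Gamma_pqq = 0.765957, Gamma_qpp = 0.000000, Gamma_qpq = 0.000000, Gamma_qqq = -0.170213
  tau = 0.166667: gamma = (0.250000, -0.333333), gamma' = (0.000000, -0.500000); Gamma_ppp = 0.000000, Gamma_ppq = 0.000000, Gamma_pqq = 0.741419, Gamma_qpp = 0.000000, Gamma_qpq = 0.000000, Gamma_qqq = -0.219680
  tau = 0.333333: gamma = (0.250000, -0.416667), gamma' = (0.000000, -0.500000); Gamma_ppp = 0.000000, Gamma_ppq = 0.000000, Gamma_pqq = 0.712088, Gamma_qpp = 0.000000, Gamma_qpq = 0.000000, Gamma_qqq = -0.263736
  tau = 0.500000: gamma = (0.250000, -0.500000), gamma' = (0.000000, -0.500000); Gamma_ppp = 0.000000, Gamma_ppq = 0.000000, Gamma_pqq = 0.679245, Gamma_qpp = 0.000000, Gamma_qpq = 0.000000, Gamma_qqq = -0.301887
  tau = 0.666667: gamma = (0.250000, -0.583333), gamma' = (0.000000, -0.500000); Gamma_ppp = 0.000000, Gamma_ppq = 0.000000, Gamma_pqq = 0.644135, Gamma_qpp = 0.000000, Gamma_qpq = 0.000000, Gamma_qqq = -0.333996
  tau = 0.833333: gamma = (0.250000, -0.666667), gamma' = (0.000000, -0.500000); Gamma_ppp = 0.000000, Gamma_ppq = 0.000000, Gamma_pqq = 0.607880, Gamma_qpp = 0.000000, Gamma_qpq = 0.000000, Gamma_qqq = -0.360225
  tau = 1.000000: gamma = (0.250000, -0.750000), gamma' = (0.000000, -0.500000); Gamma_ppp = 0.000000, Gamma_ppq = 0.000000, Gamma_pqq = 0.571429, Gamma_qpp = 0.000000, Gamma_qpq = 0.000000, Gamma_qqq = -0.380952
step 0: V^p = 2.0000, V^q = -1.7500
step 1: k1 = (-0.670213, 0.148936), k2 = (-0.639539, 0.189493), k3 = (-0.637034, 0.188751), k4 = (-0.600676, 0.222472); V <- V + (h/6)(k1 + 2k2 + 2k3 + k4): V^p = 1.7876, V^q = -1.6873
step 2: k1 = (-0.600767, 0.222506), k2 = (-0.560464, 0.249095), k3 = (-0.558959, 0.248426), k4 = (-0.516767, 0.267953); V <- V + (h/6)(k1 + 2k2 + 2k3 + k4): V^p = 1.6011, V^q = -1.6048
step 3: k1 = (-0.516858, 0.268000), k2 = (-0.474190, 0.281002), k3 = (-0.473532, 0.280611), k4 = (-0.431793, 0.287862); V <- V + (h/6)(k1 + 2k2 + 2k3 + k4): V^p = 1.4431, V^q = -1.5115


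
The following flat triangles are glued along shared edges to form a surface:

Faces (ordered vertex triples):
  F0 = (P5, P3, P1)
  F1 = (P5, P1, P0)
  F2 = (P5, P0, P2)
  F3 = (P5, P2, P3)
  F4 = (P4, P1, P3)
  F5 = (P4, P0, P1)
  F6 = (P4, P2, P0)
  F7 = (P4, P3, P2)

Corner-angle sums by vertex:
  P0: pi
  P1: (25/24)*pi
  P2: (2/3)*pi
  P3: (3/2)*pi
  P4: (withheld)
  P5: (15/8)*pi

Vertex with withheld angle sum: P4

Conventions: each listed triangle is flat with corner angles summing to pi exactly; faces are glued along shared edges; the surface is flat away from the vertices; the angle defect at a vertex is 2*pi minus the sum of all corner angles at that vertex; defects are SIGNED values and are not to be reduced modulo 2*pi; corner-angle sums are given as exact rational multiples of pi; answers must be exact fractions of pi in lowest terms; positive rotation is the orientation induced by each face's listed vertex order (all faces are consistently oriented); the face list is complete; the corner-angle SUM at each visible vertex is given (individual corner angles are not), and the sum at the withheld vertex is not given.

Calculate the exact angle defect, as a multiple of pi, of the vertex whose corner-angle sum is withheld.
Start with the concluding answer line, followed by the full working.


Answer: defect(P4) = pi/12

V = 6, E = 12, F = 8; chi = V - E + F = 2
Gauss-Bonnet: total defect = 2*pi*chi = 4*pi; visible defects sum to (47/12)*pi


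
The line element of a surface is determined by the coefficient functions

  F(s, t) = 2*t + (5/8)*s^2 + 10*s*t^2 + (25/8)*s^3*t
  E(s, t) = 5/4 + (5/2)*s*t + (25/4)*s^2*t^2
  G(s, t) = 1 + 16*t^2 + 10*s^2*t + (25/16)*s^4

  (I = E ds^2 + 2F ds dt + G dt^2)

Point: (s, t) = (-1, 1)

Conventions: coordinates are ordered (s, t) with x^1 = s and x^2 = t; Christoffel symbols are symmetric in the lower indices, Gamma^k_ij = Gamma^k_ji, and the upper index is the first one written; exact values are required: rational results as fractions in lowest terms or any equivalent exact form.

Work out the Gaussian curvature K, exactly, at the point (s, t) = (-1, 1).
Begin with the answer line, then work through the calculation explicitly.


Answer: K = 960/271441

E = 5, F = -21/2, G = 457/16, EG - F^2 = 521/16 at the point
E_s = -10, E_t = 10, F_s = 145/8, F_t = -169/8, G_s = -105/4, G_t = 42
E_tt = 25/2, F_st = 235/8, G_ss = 155/4
Apply the Brioschi formula K = (det M1 - det M2)/(EG - F^2)^2 over the derivative matrices of E, F, G.
M1 = [[-E_tt/2 + F_st - G_ss/2, E_s/2, F_s - E_t/2], [F_t - G_s/2, E, F], [G_t/2, F, G]] = [[15/4, -5, 105/8], [-8, 5, -21/2], [21, -21/2, 457/16]]; det M1 = -12385/64
M2 = [[0, E_t/2, G_s/2], [E_t/2, E, F], [G_s/2, F, G]] = [[0, 5, -105/8], [5, 5, -21/2], [-105/8, -21/2, 457/16]]; det M2 = -12625/64
det M1 - det M2 = 15/4; K = 15/4 / (521/16)^2 = 960/271441


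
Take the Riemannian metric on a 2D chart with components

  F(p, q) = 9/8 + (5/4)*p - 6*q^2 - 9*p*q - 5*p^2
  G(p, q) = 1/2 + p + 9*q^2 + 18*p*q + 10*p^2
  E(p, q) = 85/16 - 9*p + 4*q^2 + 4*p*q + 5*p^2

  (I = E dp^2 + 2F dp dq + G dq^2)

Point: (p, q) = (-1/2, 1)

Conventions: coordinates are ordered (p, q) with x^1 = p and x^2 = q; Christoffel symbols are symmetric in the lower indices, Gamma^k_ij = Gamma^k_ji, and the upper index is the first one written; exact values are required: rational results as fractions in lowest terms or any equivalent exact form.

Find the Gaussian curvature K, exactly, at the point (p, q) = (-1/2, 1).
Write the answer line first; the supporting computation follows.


Answer: K = -208408/779689

E = 209/16, F = -9/4, G = 5/2, EG - F^2 = 883/32 at the point
E_p = -10, E_q = 6, F_p = -11/4, F_q = -15/2, G_p = 9, G_q = 9
E_qq = 8, F_pq = -9, G_pp = 20
Brioschi: K = (det M1 - det M2) / (EG - F^2)^2 with the standard first/second-derivative matrices M1, M2.
M1 = [[-E_qq/2 + F_pq - G_pp/2, E_p/2, F_p - E_q/2], [F_q - G_p/2, E, F], [G_q/2, F, G]] = [[-23, -5, -23/4], [-12, 209/16, -9/4], [9/2, -9/4, 5/2]]; det M1 = -70565/128
M2 = [[0, E_q/2, G_p/2], [E_q/2, E, F], [G_p/2, F, G]] = [[0, 3, 9/2], [3, 209/16, -9/4], [9/2, -9/4, 5/2]]; det M2 = -22257/64
det M1 - det M2 = -26051/128; K = -26051/128 / (883/32)^2 = -208408/779689


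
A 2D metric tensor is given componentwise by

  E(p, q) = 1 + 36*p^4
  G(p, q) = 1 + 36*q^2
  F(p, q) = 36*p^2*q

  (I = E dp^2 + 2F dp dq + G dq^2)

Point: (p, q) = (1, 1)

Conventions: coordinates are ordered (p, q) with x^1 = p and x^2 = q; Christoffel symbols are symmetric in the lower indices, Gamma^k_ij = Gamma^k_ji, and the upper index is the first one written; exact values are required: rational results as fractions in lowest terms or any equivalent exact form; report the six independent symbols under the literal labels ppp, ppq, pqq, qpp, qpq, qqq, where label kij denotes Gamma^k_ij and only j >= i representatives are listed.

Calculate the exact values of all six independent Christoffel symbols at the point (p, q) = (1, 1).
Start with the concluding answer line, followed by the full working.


Answer: Gamma_ppp = 72/73, Gamma_ppq = 0, Gamma_pqq = 36/73, Gamma_qpp = 72/73, Gamma_qpq = 0, Gamma_qqq = 36/73

E = 37, F = 36, G = 37 at the point
E_p = 144, E_q = 0, F_p = 72, F_q = 36, G_p = 0, G_q = 72
EG - F^2 = 73;  g^inv = (1/73) * [[37, -36], [-36, 37]]
first-kind symbols [ij,l] = (1/2)(d_i g_jl + d_j g_il - d_l g_ij): [pp,p] = E_p/2 = 72, [pp,q] = F_p - E_q/2 = 72, [pq,p] = E_q/2 = 0, [pq,q] = G_p/2 = 0, [qq,p] = F_q - G_p/2 = 36, [qq,q] = G_q/2 = 36
Gamma^p_ij = (G*[ij,p] - F*[ij,q])/(EG - F^2), Gamma^q_ij = (E*[ij,q] - F*[ij,p])/(EG - F^2)


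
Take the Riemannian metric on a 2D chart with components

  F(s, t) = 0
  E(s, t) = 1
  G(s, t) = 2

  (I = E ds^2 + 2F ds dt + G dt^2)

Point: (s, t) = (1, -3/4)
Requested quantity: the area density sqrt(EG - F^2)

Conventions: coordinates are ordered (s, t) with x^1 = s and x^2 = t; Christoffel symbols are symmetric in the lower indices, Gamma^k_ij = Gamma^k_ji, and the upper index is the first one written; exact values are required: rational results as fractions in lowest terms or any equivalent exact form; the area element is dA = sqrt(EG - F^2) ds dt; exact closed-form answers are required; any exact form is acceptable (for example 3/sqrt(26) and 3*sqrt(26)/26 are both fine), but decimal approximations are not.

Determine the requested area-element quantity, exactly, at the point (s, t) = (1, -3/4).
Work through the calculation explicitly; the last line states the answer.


E = 1, F = 0, G = 2; EG - F^2 = 2

Answer: sqrt(EG - F^2) = sqrt(2)


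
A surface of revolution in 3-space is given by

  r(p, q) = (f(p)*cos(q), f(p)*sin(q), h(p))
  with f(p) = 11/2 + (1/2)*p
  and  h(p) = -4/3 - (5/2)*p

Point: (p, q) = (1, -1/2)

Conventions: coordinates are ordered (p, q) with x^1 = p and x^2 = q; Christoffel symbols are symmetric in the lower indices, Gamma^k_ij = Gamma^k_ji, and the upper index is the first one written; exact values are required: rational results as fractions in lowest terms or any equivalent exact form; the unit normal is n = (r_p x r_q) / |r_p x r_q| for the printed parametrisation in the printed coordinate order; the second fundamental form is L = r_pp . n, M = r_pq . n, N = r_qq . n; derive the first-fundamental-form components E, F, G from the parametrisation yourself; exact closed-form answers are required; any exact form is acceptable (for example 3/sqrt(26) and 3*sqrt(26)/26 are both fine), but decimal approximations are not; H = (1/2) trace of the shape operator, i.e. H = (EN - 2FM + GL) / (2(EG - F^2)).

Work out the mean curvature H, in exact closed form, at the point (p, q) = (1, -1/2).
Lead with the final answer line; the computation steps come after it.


Answer: H = -5*sqrt(26)/312

f = 6, f' = 1/2, f'' = 0, h' = -5/2, h'' = 0
E = 13/2, F = 0, G = 36; answer radicand W^2 = 13/2
unnormalised second-form numerators: l = 0, m = 0, n = -15; L = l/sqrt(13/2), and similarly M = m/sqrt(W^2), N = n/sqrt(W^2)
H = (E*n - 2*F*m + G*l) / (2*(EG - F^2)*sqrt(W^2)); E*n - 2*F*m + G*l = -195/2, EG - F^2 = 234, so H = (-5/24)/sqrt(13/2)


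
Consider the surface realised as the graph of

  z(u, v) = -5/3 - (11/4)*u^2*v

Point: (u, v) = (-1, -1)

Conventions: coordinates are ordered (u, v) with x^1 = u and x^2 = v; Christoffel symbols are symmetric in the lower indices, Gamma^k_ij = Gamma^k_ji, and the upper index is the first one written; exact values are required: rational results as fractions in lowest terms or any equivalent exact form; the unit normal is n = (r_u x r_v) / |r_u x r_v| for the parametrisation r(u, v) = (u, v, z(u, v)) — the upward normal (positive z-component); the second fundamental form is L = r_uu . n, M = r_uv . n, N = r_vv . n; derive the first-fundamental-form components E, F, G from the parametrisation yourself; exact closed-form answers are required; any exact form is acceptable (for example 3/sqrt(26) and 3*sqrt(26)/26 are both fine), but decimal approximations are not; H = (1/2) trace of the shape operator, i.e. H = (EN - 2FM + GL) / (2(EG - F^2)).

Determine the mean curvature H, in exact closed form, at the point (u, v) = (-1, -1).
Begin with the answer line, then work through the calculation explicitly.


Answer: H = -3817*sqrt(69)/128547

z_u = -11/2, z_v = -11/4, z_uu = 11/2, z_uv = 11/2, z_vv = 0
E = 125/4, F = 121/8, G = 137/16; answer radicand W^2 = 621/16
unnormalised second-form numerators: l = 11/2, m = 11/2, n = 0; L = l/sqrt(621/16), and similarly M = m/sqrt(W^2), N = n/sqrt(W^2)
H = (E*n - 2*F*m + G*l) / (2*(EG - F^2)*sqrt(W^2)); E*n - 2*F*m + G*l = -3817/32, EG - F^2 = 621/16, so H = (-3817/2484)/sqrt(621/16)


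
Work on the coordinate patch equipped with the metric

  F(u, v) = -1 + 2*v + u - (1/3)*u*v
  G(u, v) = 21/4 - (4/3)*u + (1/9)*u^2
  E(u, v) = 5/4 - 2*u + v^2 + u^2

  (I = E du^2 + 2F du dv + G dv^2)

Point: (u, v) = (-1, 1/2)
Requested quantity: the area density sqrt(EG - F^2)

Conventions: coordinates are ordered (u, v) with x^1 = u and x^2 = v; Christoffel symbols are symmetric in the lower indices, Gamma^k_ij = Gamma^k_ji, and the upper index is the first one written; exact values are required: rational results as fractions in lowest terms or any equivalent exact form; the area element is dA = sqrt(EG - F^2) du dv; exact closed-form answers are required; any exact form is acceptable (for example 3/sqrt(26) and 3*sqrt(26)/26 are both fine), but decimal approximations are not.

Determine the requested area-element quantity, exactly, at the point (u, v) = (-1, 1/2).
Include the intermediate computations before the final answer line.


E = 9/2, F = -5/6, G = 241/36; EG - F^2 = 2119/72

Answer: sqrt(EG - F^2) = sqrt(4238)/12


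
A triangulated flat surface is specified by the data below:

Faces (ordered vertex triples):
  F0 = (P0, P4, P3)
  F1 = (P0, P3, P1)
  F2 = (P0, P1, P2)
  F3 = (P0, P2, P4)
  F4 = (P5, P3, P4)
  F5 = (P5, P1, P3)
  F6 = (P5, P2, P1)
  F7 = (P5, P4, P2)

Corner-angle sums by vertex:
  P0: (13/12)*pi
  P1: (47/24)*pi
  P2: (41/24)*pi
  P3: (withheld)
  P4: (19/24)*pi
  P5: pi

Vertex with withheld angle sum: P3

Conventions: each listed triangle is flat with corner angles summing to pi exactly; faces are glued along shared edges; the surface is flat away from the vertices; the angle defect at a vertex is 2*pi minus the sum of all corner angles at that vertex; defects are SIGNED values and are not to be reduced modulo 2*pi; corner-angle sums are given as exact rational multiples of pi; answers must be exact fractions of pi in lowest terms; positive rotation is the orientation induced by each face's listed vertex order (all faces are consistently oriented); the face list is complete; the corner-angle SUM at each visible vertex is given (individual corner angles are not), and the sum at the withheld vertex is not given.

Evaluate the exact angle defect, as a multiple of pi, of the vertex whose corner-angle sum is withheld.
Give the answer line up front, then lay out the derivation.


Answer: defect(P3) = (13/24)*pi

V = 6, E = 12, F = 8; chi = V - E + F = 2
Gauss-Bonnet: total defect = 2*pi*chi = 4*pi; visible defects sum to (83/24)*pi


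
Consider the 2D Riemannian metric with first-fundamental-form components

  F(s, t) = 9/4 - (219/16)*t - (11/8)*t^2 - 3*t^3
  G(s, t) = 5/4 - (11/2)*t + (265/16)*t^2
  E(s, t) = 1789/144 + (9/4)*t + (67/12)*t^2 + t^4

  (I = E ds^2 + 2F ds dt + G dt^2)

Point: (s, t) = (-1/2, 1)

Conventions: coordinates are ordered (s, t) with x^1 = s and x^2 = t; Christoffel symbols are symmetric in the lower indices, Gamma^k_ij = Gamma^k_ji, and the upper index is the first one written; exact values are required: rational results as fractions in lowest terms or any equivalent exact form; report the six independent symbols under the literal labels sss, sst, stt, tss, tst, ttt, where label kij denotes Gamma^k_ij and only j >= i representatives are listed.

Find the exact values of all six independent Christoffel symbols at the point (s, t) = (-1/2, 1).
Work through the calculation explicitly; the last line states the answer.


E = 3061/144, F = -253/16, G = 197/16 at the point
E_s = 0, E_t = 209/12, F_s = 0, F_t = -407/16, G_s = 0, G_t = 221/8
EG - F^2 = 3367/288;  g^inv = (288/3367) * [[197/16, 253/16], [253/16, 3061/144]]
first-kind symbols [ij,l] = (1/2)(d_i g_jl + d_j g_il - d_l g_ij): [ss,s] = E_s/2 = 0, [ss,t] = F_s - E_t/2 = -209/24, [st,s] = E_t/2 = 209/24, [st,t] = G_s/2 = 0, [tt,s] = F_t - G_s/2 = -407/16, [tt,t] = G_t/2 = 221/16
Gamma^s_ij = (G*[ij,s] - F*[ij,t])/(EG - F^2), Gamma^t_ij = (E*[ij,t] - F*[ij,s])/(EG - F^2)

Answer: Gamma_sss = -158631/13468, Gamma_sst = 123519/13468, Gamma_stt = -109197/13468, Gamma_tss = -639749/40404, Gamma_tst = 158631/13468, Gamma_ttt = -125129/13468


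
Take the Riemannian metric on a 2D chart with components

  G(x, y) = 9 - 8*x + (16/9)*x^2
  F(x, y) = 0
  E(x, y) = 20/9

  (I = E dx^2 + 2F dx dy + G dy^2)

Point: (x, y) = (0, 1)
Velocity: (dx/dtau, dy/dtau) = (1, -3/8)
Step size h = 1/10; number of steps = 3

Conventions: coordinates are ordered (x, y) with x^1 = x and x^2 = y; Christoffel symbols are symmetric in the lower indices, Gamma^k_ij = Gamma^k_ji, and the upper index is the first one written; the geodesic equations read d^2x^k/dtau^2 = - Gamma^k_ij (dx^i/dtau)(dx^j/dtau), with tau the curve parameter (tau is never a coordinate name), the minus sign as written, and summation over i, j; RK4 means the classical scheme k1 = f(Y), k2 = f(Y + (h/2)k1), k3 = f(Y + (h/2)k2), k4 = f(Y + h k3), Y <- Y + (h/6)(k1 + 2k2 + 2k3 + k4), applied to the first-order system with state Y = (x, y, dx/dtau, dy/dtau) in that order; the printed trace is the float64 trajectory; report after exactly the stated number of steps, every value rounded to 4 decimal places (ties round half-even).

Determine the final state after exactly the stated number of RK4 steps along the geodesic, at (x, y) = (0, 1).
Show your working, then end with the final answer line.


f(Y) = (dx/dtau, dy/dtau, -Gamma^x_ij Y'^i Y'^j, -Gamma^y_ij Y'^i Y'^j) with the Gammas evaluated at the stage position; h = 0.100000; intermediate values shown to 6 dp
step 0: x = 0.0000, y = 1.0000, dx/dtau = 1.0000, dy/dtau = -0.3750
step 1:
  k1: at (x, y) = (0.000000, 1.000000), (dx/dtau, dy/dtau) = (1.000000, -0.375000); Gamma_xxx = 0.000000, Gamma_xxy = 0.000000, Gamma_xyy = 1.800000, Gamma_yxx = 0.000000, Gamma_yxy = -0.444444, Gamma_yyy = 0.000000; k1 = (1.000000, -0.375000, -0.253125, -0.333333)
  k2: at (x, y) = (0.050000, 0.981250), (dx/dtau, dy/dtau) = (0.987344, -0.391667); Gamma_xxx = 0.000000, Gamma_xxy = 0.000000, Gamma_xyy = 1.760000, Gamma_yxx = 0.000000, Gamma_yxy = -0.454545, Gamma_yyy = 0.000000; k2 = (0.987344, -0.391667, -0.269989, -0.351554)
  k3: at (x, y) = (0.049367, 0.980417), (dx/dtau, dy/dtau) = (0.986501, -0.392578); Gamma_xxx = 0.000000, Gamma_xxy = 0.000000, Gamma_xyy = 1.760506, Gamma_yxx = 0.000000, Gamma_yxy = -0.454415, Gamma_yyy = 0.000000; k3 = (0.986501, -0.392578, -0.271324, -0.351970)
  k4: at (x, y) = (0.098650, 0.960742), (dx/dtau, dy/dtau) = (0.972868, -0.410197); Gamma_xxx = 0.000000, Gamma_xxy = 0.000000, Gamma_xyy = 1.721080, Gamma_yxx = 0.000000, Gamma_yxy = -0.464824, Gamma_yyy = 0.000000; k4 = (0.972868, -0.410197, -0.289592, -0.370992)
  Y <- Y + (h/6)(k1 + 2k2 + 2k3 + k4): x = 0.0987, y = 0.9608, dx/dtau = 0.9729, dy/dtau = -0.4102
step 2:
  k1: at (x, y) = (0.098676, 0.960772), (dx/dtau, dy/dtau) = (0.972911, -0.410190); Gamma_xxx = 0.000000, Gamma_xxy = 0.000000, Gamma_xyy = 1.721059, Gamma_yxx = 0.000000, Gamma_yxy = -0.464830, Gamma_yyy = 0.000000; k1 = (0.972911, -0.410190, -0.289578, -0.371007)
  k2: at (x, y) = (0.147321, 0.940262), (dx/dtau, dy/dtau) = (0.958432, -0.428740); Gamma_xxx = 0.000000, Gamma_xxy = 0.000000, Gamma_xyy = 1.682143, Gamma_yxx = 0.000000, Gamma_yxy = -0.475584, Gamma_yyy = 0.000000; k2 = (0.958432, -0.428740, -0.309208, -0.390852)
  k3: at (x, y) = (0.146598, 0.939335), (dx/dtau, dy/dtau) = (0.957451, -0.429732); Gamma_xxx = 0.000000, Gamma_xxy = 0.000000, Gamma_xyy = 1.682722, Gamma_yxx = 0.000000, Gamma_yxy = -0.475420, Gamma_yyy = 0.000000; k3 = (0.957451, -0.429732, -0.310748, -0.391221)
  k4: at (x, y) = (0.194421, 0.917799), (dx/dtau, dy/dtau) = (0.941836, -0.449312); Gamma_xxx = 0.000000, Gamma_xxy = 0.000000, Gamma_xyy = 1.644463, Gamma_yxx = 0.000000, Gamma_yxy = -0.486481, Gamma_yyy = 0.000000; k4 = (0.941836, -0.449312, -0.331986, -0.411736)
  Y <- Y + (h/6)(k1 + 2k2 + 2k3 + k4): x = 0.1945, y = 0.9178, dx/dtau = 0.9419, dy/dtau = -0.4493
step 3:
  k1: at (x, y) = (0.194451, 0.917831), (dx/dtau, dy/dtau) = (0.941886, -0.449304); Gamma_xxx = 0.000000, Gamma_xxy = 0.000000, Gamma_xyy = 1.644439, Gamma_yxx = 0.000000, Gamma_yxy = -0.486488, Gamma_yyy = 0.000000; k1 = (0.941886, -0.449304, -0.331970, -0.411757)
  k2: at (x, y) = (0.241545, 0.895366), (dx/dtau, dy/dtau) = (0.925288, -0.469892); Gamma_xxx = 0.000000, Gamma_xxy = 0.000000, Gamma_xyy = 1.606764, Gamma_yxx = 0.000000, Gamma_yxy = -0.497895, Gamma_yyy = 0.000000; k2 = (0.925288, -0.469892, -0.354771, -0.432955)
  k3: at (x, y) = (0.240716, 0.894337), (dx/dtau, dy/dtau) = (0.924148, -0.470952); Gamma_xxx = 0.000000, Gamma_xxy = 0.000000, Gamma_xyy = 1.607428, Gamma_yxx = 0.000000, Gamma_yxy = -0.497690, Gamma_yyy = 0.000000; k3 = (0.924148, -0.470952, -0.356521, -0.433218)
  k4: at (x, y) = (0.286866, 0.870736), (dx/dtau, dy/dtau) = (0.906234, -0.492626); Gamma_xxx = 0.000000, Gamma_xxy = 0.000000, Gamma_xyy = 1.570507, Gamma_yxx = 0.000000, Gamma_yxy = -0.509390, Gamma_yyy = 0.000000; k4 = (0.906234, -0.492626, -0.381132, -0.454818)
  Y <- Y + (h/6)(k1 + 2k2 + 2k3 + k4): x = 0.2869, y = 0.8708, dx/dtau = 0.9063, dy/dtau = -0.4926

Answer: x = 0.2869, y = 0.8708, dx/dtau = 0.9063, dy/dtau = -0.4926
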